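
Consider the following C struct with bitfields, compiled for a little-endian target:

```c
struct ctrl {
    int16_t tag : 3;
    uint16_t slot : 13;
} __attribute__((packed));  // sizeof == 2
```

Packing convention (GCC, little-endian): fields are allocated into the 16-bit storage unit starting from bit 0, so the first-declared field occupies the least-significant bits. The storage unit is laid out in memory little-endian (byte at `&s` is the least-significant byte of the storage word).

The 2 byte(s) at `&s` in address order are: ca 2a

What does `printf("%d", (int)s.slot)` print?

1369

[0]=0xca [1]=0x2a (little-endian) → word 0x2aca
tag:3 @ bit 0 → (0x2aca>>0)&0x7 = 0x2
slot:13 @ bit 3 → (0x2aca>>3)&0x1fff = 0x559  ←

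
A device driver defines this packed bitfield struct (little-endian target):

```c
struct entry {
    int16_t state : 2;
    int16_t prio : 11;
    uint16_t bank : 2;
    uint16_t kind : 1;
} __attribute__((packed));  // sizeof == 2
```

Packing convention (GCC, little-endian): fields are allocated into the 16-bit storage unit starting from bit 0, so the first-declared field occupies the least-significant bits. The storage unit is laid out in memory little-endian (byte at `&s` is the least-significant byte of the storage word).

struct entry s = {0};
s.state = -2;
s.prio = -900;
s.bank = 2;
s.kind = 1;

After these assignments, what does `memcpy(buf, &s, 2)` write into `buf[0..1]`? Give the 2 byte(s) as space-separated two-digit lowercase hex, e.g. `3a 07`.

state:2 = -2 → 0x2 << 0 → word 0x0002
prio:11 = -900 → 0x47c << 2 → word 0x11f2
bank:2 = 2 → 0x2 << 13 → word 0x51f2
kind:1 = 1 → 0x1 << 15 → word 0xd1f2
word = 0xd1f2 → little-endian bytes:
  [0]=0xf2  [1]=0xd1

f2 d1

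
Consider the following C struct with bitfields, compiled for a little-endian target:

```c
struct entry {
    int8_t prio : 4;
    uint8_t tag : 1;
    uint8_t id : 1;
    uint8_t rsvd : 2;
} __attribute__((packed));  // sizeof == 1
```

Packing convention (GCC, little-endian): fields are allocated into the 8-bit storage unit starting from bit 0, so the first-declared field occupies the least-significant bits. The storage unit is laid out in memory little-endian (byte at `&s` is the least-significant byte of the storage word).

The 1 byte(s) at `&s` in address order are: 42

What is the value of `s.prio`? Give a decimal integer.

[0]=0x42 (little-endian) → word 0x42
prio:4 @ bit 0 → (0x42>>0)&0xf = 0x2  ←
tag:1 @ bit 4 → (0x42>>4)&0x1 = 0x0
id:1 @ bit 5 → (0x42>>5)&0x1 = 0x0
rsvd:2 @ bit 6 → (0x42>>6)&0x3 = 0x1
prio signed 4b, MSB=0: value = 2

2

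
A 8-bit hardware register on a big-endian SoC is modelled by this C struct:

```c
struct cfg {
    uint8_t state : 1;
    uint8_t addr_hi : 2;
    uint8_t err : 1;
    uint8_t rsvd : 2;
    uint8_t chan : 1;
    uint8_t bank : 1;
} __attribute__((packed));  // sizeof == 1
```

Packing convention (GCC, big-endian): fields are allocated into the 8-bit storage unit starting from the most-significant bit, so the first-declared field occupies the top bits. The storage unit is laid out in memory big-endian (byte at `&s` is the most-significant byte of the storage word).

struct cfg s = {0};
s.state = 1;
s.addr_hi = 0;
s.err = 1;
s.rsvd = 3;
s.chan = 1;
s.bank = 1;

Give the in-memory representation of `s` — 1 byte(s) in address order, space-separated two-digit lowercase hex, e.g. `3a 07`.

state (1b) val=1 bits=0x1 at bit 7: 0x80
addr_hi (2b) val=0 bits=0x0 at bit 5: 0x80
err (1b) val=1 bits=0x1 at bit 4: 0x90
rsvd (2b) val=3 bits=0x3 at bit 2: 0x9c
chan (1b) val=1 bits=0x1 at bit 1: 0x9e
bank (1b) val=1 bits=0x1 at bit 0: 0x9f
word = 0x9f → big-endian bytes:
  [0]=0x9f

9f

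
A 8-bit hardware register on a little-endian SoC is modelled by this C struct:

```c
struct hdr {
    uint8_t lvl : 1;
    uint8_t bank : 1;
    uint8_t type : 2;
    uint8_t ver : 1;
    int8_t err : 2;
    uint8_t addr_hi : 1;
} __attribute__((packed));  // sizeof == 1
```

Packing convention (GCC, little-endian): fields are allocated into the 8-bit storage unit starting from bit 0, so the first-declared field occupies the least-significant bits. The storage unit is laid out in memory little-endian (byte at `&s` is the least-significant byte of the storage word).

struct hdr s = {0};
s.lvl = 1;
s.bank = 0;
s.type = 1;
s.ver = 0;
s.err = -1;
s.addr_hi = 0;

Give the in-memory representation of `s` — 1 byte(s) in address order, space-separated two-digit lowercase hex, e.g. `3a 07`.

65

lvl:1 = 1 → 0x1 << 0 → word 0x01
bank:1 = 0 → 0x0 << 1 → word 0x01
type:2 = 1 → 0x1 << 2 → word 0x05
ver:1 = 0 → 0x0 << 4 → word 0x05
err:2 = -1 → 0x3 << 5 → word 0x65
addr_hi:1 = 0 → 0x0 << 7 → word 0x65
word = 0x65 → little-endian bytes:
  [0]=0x65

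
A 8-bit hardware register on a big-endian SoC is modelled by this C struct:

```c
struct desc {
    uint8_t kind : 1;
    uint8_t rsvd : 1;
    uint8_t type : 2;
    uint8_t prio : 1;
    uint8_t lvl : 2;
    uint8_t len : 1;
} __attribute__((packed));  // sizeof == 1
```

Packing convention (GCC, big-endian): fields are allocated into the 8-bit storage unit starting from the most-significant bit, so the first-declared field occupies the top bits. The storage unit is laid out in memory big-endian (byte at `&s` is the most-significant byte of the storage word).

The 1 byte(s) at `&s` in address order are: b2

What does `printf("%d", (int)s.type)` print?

[0]=0xb2 (big-endian) → word 0xb2
kind:1 @ bit 7 → (0xb2>>7)&0x1 = 0x1
rsvd:1 @ bit 6 → (0xb2>>6)&0x1 = 0x0
type:2 @ bit 4 → (0xb2>>4)&0x3 = 0x3  ←
prio:1 @ bit 3 → (0xb2>>3)&0x1 = 0x0
lvl:2 @ bit 1 → (0xb2>>1)&0x3 = 0x1
len:1 @ bit 0 → (0xb2>>0)&0x1 = 0x0

3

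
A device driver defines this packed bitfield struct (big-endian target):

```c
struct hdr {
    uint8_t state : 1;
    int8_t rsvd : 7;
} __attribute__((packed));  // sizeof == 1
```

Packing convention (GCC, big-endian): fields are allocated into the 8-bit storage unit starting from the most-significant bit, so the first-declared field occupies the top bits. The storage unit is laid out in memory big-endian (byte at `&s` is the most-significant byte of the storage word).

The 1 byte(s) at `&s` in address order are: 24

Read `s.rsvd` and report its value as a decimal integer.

36

[0]=0x24 (big-endian) → word 0x24
state [7+:1] = (word>>7) & 0x1 = 0
rsvd [0+:7] = (word>>0) & 0x7f = 36  ←
rsvd signed 7b, MSB=0: value = 36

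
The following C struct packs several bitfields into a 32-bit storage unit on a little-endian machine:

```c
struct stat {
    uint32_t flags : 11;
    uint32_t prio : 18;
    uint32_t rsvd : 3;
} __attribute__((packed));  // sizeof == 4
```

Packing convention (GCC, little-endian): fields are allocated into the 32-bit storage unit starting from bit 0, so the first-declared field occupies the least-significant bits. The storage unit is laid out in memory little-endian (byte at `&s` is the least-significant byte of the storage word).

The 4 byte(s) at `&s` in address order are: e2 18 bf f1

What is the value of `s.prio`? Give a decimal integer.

[0]=0xe2 [1]=0x18 [2]=0xbf [3]=0xf1 (little-endian) → word 0xf1bf18e2
flags [0+:11] = (word>>0) & 0x7ff = 226
prio [11+:18] = (word>>11) & 0x3ffff = 145379  ←
rsvd [29+:3] = (word>>29) & 0x7 = 7

145379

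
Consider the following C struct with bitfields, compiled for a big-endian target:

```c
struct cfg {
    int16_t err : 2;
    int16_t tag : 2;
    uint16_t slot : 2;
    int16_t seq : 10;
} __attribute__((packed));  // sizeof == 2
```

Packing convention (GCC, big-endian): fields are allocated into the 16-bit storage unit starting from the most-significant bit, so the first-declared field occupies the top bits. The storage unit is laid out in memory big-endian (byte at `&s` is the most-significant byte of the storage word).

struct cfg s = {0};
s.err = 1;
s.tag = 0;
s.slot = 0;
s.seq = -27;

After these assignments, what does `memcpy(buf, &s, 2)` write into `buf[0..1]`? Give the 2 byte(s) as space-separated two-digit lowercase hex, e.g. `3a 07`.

err (2b) val=1 bits=0x1 at bit 14: 0x4000
tag (2b) val=0 bits=0x0 at bit 12: 0x4000
slot (2b) val=0 bits=0x0 at bit 10: 0x4000
seq (10b) val=-27 bits=0x3e5 at bit 0: 0x43e5
word = 0x43e5 → big-endian bytes:
  [0]=0x43  [1]=0xe5

43 e5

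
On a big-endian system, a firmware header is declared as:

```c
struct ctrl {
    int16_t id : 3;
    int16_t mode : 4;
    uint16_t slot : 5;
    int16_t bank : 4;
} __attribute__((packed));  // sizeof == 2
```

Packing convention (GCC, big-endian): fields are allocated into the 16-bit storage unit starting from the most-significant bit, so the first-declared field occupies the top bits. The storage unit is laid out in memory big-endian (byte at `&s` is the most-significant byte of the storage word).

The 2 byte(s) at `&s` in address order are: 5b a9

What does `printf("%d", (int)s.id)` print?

[0]=0x5b [1]=0xa9 (big-endian) → word 0x5ba9
id [13+:3] = (word>>13) & 0x7 = 2  ←
mode [9+:4] = (word>>9) & 0xf = 13
slot [4+:5] = (word>>4) & 0x1f = 26
bank [0+:4] = (word>>0) & 0xf = 9
id signed 3b, MSB=0: value = 2

2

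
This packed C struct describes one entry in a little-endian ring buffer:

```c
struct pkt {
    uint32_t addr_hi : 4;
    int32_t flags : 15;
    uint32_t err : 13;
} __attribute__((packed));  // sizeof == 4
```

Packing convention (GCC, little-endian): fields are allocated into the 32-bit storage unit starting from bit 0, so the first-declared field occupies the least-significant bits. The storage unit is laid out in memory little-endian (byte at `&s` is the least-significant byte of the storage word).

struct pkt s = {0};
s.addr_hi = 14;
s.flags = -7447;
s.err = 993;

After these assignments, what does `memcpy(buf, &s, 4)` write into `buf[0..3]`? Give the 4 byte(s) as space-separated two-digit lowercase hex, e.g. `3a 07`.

9e 2e 0e 1f

addr_hi (4b) val=14 bits=0xe at bit 0: 0x0000000e
flags (15b) val=-7447 bits=0x62e9 at bit 4: 0x00062e9e
err (13b) val=993 bits=0x3e1 at bit 19: 0x1f0e2e9e
word = 0x1f0e2e9e → little-endian bytes:
  [0]=0x9e  [1]=0x2e  [2]=0x0e  [3]=0x1f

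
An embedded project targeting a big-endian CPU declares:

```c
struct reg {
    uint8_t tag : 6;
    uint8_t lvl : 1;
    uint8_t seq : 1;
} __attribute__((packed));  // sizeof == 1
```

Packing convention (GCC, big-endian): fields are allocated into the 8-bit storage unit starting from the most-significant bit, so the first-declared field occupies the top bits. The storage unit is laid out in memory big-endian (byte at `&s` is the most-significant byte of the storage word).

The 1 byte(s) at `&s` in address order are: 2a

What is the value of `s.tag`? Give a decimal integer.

10

[0]=0x2a (big-endian) → word 0x2a
tag [2+:6] = (word>>2) & 0x3f = 10  ←
lvl [1+:1] = (word>>1) & 0x1 = 1
seq [0+:1] = (word>>0) & 0x1 = 0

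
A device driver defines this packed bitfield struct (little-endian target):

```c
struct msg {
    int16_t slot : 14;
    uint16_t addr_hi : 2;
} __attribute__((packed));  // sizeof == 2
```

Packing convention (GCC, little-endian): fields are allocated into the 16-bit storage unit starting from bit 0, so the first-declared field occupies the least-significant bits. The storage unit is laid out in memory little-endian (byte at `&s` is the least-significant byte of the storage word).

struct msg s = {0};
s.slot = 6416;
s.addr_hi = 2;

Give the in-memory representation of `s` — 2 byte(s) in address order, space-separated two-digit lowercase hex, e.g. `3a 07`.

[0+:14] slot=6416 & 0x3fff = 0x1910; word=0x1910
[14+:2] addr_hi=2 & 0x3 = 0x2; word=0x9910
word = 0x9910 → little-endian bytes:
  [0]=0x10  [1]=0x99

10 99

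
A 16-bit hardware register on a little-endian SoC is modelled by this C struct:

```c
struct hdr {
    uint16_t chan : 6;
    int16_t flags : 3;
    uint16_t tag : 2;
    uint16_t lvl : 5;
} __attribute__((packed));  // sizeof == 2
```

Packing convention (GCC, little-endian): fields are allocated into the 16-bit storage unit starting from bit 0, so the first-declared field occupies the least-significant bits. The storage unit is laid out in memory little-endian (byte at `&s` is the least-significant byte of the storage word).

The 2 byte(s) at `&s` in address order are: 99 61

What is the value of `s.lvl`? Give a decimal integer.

12

[0]=0x99 [1]=0x61 (little-endian) → word 0x6199
chan [0+:6] = (word>>0) & 0x3f = 25
flags [6+:3] = (word>>6) & 0x7 = 6
tag [9+:2] = (word>>9) & 0x3 = 0
lvl [11+:5] = (word>>11) & 0x1f = 12  ←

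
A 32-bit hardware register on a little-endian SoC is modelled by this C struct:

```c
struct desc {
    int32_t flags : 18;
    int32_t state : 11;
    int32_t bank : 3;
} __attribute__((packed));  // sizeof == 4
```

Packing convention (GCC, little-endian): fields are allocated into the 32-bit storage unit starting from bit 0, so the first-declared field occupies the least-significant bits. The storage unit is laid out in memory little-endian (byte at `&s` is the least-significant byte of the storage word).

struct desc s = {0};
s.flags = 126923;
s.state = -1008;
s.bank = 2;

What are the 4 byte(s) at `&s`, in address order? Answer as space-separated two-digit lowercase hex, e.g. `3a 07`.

flags (18b) val=126923 bits=0x1efcb at bit 0: 0x0001efcb
state (11b) val=-1008 bits=0x410 at bit 18: 0x1041efcb
bank (3b) val=2 bits=0x2 at bit 29: 0x5041efcb
word = 0x5041efcb → little-endian bytes:
  [0]=0xcb  [1]=0xef  [2]=0x41  [3]=0x50

cb ef 41 50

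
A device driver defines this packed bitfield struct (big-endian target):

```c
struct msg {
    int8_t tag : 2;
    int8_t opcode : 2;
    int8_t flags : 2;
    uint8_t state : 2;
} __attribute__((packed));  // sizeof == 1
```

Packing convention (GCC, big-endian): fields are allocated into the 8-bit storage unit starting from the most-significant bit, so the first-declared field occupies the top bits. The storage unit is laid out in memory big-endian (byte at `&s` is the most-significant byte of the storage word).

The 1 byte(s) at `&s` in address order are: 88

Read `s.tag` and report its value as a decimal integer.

-2

[0]=0x88 (big-endian) → word 0x88
tag [6+:2] = (word>>6) & 0x3 = 2  ←
opcode [4+:2] = (word>>4) & 0x3 = 0
flags [2+:2] = (word>>2) & 0x3 = 2
state [0+:2] = (word>>0) & 0x3 = 0
tag signed 2b, MSB=1: 2 - 4 = -2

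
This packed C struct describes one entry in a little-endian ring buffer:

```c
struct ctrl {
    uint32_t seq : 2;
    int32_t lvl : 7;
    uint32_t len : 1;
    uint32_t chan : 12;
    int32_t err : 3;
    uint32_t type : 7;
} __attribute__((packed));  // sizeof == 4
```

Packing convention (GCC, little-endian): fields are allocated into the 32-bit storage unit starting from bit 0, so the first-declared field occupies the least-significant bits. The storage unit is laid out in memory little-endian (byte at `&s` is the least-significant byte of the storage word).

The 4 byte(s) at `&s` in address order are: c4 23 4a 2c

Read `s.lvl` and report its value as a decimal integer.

[0]=0xc4 [1]=0x23 [2]=0x4a [3]=0x2c (little-endian) → word 0x2c4a23c4
seq:2 @ bit 0 → (0x2c4a23c4>>0)&0x3 = 0x0
lvl:7 @ bit 2 → (0x2c4a23c4>>2)&0x7f = 0x71  ←
len:1 @ bit 9 → (0x2c4a23c4>>9)&0x1 = 0x1
chan:12 @ bit 10 → (0x2c4a23c4>>10)&0xfff = 0x288
err:3 @ bit 22 → (0x2c4a23c4>>22)&0x7 = 0x1
type:7 @ bit 25 → (0x2c4a23c4>>25)&0x7f = 0x16
lvl signed 7b, MSB=1: 113 - 128 = -15

-15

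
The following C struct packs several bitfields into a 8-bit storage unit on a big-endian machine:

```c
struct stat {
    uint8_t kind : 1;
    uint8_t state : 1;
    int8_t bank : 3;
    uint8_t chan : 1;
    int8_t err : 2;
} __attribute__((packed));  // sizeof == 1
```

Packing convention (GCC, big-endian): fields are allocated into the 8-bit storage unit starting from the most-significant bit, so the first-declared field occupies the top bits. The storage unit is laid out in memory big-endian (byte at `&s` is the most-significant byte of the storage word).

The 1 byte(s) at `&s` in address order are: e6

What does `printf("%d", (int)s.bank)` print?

[0]=0xe6 (big-endian) → word 0xe6
kind:1 @ bit 7 → (0xe6>>7)&0x1 = 0x1
state:1 @ bit 6 → (0xe6>>6)&0x1 = 0x1
bank:3 @ bit 3 → (0xe6>>3)&0x7 = 0x4  ←
chan:1 @ bit 2 → (0xe6>>2)&0x1 = 0x1
err:2 @ bit 0 → (0xe6>>0)&0x3 = 0x2
bank signed 3b, MSB=1: 4 - 8 = -4

-4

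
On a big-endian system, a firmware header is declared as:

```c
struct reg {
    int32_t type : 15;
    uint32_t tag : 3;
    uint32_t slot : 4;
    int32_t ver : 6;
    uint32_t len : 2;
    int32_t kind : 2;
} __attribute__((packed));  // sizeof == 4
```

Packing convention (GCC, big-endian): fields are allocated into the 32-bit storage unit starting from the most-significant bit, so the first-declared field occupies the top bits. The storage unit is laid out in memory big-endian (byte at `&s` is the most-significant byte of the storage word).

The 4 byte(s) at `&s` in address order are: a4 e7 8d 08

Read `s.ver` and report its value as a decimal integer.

[0]=0xa4 [1]=0xe7 [2]=0x8d [3]=0x08 (big-endian) → word 0xa4e78d08
type [17+:15] = (word>>17) & 0x7fff = 21107
tag [14+:3] = (word>>14) & 0x7 = 6
slot [10+:4] = (word>>10) & 0xf = 3
ver [4+:6] = (word>>4) & 0x3f = 16  ←
len [2+:2] = (word>>2) & 0x3 = 2
kind [0+:2] = (word>>0) & 0x3 = 0
ver signed 6b, MSB=0: value = 16

16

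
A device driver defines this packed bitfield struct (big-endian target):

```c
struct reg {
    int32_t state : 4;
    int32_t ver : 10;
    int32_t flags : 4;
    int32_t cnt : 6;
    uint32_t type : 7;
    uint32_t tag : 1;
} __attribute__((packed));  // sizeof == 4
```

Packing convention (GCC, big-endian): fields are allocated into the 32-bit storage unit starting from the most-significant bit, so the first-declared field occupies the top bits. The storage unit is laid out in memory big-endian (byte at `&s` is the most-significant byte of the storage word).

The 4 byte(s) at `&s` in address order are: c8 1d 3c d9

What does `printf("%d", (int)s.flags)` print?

4

[0]=0xc8 [1]=0x1d [2]=0x3c [3]=0xd9 (big-endian) → word 0xc81d3cd9
state [28+:4] = (word>>28) & 0xf = 12
ver [18+:10] = (word>>18) & 0x3ff = 519
flags [14+:4] = (word>>14) & 0xf = 4  ←
cnt [8+:6] = (word>>8) & 0x3f = 60
type [1+:7] = (word>>1) & 0x7f = 108
tag [0+:1] = (word>>0) & 0x1 = 1
flags signed 4b, MSB=0: value = 4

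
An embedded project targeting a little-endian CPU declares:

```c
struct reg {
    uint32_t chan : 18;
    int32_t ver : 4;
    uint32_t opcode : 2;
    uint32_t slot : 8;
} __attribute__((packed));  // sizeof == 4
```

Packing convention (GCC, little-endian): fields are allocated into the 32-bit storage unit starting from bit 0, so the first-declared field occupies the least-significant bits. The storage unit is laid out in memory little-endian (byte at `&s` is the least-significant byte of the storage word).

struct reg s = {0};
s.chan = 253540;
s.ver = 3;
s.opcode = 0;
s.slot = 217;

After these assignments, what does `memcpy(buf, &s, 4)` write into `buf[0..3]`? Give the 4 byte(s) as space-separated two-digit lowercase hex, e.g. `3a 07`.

chan:18 = 253540 → 0x3de64 << 0 → word 0x0003de64
ver:4 = 3 → 0x3 << 18 → word 0x000fde64
opcode:2 = 0 → 0x0 << 22 → word 0x000fde64
slot:8 = 217 → 0xd9 << 24 → word 0xd90fde64
word = 0xd90fde64 → little-endian bytes:
  [0]=0x64  [1]=0xde  [2]=0x0f  [3]=0xd9

64 de 0f d9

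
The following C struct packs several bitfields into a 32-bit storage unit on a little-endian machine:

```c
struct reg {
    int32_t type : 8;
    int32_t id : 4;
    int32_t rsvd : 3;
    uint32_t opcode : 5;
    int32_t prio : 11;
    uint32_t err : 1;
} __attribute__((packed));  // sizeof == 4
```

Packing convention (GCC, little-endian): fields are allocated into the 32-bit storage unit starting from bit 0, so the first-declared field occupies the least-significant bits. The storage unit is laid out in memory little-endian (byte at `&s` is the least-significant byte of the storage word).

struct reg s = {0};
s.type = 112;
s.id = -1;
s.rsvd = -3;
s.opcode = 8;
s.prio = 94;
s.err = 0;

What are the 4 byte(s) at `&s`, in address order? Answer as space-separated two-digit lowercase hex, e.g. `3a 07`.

70 5f e4 05

type:8 = 112 → 0x70 << 0 → word 0x00000070
id:4 = -1 → 0xf << 8 → word 0x00000f70
rsvd:3 = -3 → 0x5 << 12 → word 0x00005f70
opcode:5 = 8 → 0x8 << 15 → word 0x00045f70
prio:11 = 94 → 0x5e << 20 → word 0x05e45f70
err:1 = 0 → 0x0 << 31 → word 0x05e45f70
word = 0x05e45f70 → little-endian bytes:
  [0]=0x70  [1]=0x5f  [2]=0xe4  [3]=0x05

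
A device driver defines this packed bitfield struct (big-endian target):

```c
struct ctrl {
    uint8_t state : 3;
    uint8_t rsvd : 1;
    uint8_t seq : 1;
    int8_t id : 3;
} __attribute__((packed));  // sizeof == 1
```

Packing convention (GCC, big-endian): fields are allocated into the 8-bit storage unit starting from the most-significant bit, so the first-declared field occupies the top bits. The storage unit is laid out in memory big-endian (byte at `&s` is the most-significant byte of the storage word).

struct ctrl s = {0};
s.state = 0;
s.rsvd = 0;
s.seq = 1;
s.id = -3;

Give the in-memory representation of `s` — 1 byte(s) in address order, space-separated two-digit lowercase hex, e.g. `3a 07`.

0d

state:3 = 0 → 0x0 << 5 → word 0x00
rsvd:1 = 0 → 0x0 << 4 → word 0x00
seq:1 = 1 → 0x1 << 3 → word 0x08
id:3 = -3 → 0x5 << 0 → word 0x0d
word = 0x0d → big-endian bytes:
  [0]=0x0d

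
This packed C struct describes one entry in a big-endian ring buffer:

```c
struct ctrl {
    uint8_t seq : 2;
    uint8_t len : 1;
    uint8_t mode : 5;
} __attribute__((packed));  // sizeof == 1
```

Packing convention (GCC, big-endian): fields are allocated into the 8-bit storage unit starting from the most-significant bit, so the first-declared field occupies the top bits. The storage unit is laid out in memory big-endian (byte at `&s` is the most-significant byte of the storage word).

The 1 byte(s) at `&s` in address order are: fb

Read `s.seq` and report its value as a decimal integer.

3

[0]=0xfb (big-endian) → word 0xfb
seq:2 @ bit 6 → (0xfb>>6)&0x3 = 0x3  ←
len:1 @ bit 5 → (0xfb>>5)&0x1 = 0x1
mode:5 @ bit 0 → (0xfb>>0)&0x1f = 0x1b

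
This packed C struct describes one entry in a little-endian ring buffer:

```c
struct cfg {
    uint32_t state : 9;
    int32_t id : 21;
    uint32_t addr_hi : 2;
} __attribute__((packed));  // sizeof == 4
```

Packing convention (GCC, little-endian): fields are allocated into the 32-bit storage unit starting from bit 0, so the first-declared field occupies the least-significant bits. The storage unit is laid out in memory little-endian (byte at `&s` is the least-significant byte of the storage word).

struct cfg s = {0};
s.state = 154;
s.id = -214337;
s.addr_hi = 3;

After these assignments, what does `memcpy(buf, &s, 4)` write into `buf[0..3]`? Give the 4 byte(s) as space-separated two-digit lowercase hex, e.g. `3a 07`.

9a 7e 75 f9

[0+:9] state=154 & 0x1ff = 0x9a; word=0x0000009a
[9+:21] id=-214337 & 0x1fffff = 0x1cbabf; word=0x39757e9a
[30+:2] addr_hi=3 & 0x3 = 0x3; word=0xf9757e9a
word = 0xf9757e9a → little-endian bytes:
  [0]=0x9a  [1]=0x7e  [2]=0x75  [3]=0xf9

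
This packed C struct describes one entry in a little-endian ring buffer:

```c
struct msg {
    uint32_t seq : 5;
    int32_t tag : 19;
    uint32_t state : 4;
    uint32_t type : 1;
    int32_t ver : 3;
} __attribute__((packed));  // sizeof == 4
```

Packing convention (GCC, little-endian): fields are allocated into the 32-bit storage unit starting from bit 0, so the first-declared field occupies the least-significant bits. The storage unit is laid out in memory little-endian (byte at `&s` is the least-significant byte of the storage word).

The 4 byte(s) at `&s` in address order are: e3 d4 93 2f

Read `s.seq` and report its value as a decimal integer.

[0]=0xe3 [1]=0xd4 [2]=0x93 [3]=0x2f (little-endian) → word 0x2f93d4e3
seq:5 @ bit 0 → (0x2f93d4e3>>0)&0x1f = 0x3  ←
tag:19 @ bit 5 → (0x2f93d4e3>>5)&0x7ffff = 0x49ea7
state:4 @ bit 24 → (0x2f93d4e3>>24)&0xf = 0xf
type:1 @ bit 28 → (0x2f93d4e3>>28)&0x1 = 0x0
ver:3 @ bit 29 → (0x2f93d4e3>>29)&0x7 = 0x1

3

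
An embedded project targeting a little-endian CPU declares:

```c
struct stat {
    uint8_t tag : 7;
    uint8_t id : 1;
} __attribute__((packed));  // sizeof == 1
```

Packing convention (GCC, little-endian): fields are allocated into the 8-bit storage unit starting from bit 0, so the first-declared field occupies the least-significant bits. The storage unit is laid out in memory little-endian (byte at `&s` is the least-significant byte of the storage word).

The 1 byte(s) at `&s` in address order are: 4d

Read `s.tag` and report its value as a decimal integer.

77

[0]=0x4d (little-endian) → word 0x4d
tag [0+:7] = (word>>0) & 0x7f = 77  ←
id [7+:1] = (word>>7) & 0x1 = 0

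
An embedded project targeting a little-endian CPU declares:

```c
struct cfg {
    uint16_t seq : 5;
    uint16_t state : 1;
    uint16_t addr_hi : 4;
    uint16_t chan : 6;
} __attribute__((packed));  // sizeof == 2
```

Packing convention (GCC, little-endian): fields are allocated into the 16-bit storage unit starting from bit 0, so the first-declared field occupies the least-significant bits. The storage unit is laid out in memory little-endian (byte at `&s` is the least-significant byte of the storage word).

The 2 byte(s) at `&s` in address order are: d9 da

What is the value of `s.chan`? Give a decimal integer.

54

[0]=0xd9 [1]=0xda (little-endian) → word 0xdad9
seq:5 @ bit 0 → (0xdad9>>0)&0x1f = 0x19
state:1 @ bit 5 → (0xdad9>>5)&0x1 = 0x0
addr_hi:4 @ bit 6 → (0xdad9>>6)&0xf = 0xb
chan:6 @ bit 10 → (0xdad9>>10)&0x3f = 0x36  ←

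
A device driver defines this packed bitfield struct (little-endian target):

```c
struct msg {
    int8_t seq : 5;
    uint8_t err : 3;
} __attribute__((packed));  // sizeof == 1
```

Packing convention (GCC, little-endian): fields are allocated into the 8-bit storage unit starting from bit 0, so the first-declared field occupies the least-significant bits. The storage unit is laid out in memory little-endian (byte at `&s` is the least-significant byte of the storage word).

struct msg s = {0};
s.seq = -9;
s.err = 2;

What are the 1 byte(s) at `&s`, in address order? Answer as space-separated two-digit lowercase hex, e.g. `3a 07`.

57

seq (5b) val=-9 bits=0x17 at bit 0: 0x17
err (3b) val=2 bits=0x2 at bit 5: 0x57
word = 0x57 → little-endian bytes:
  [0]=0x57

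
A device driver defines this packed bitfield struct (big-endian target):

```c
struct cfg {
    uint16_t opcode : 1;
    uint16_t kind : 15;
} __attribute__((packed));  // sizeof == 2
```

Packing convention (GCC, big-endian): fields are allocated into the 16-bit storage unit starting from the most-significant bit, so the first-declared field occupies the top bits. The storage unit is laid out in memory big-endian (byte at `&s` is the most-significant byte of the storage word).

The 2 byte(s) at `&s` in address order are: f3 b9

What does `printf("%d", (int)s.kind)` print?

29625

[0]=0xf3 [1]=0xb9 (big-endian) → word 0xf3b9
opcode:1 @ bit 15 → (0xf3b9>>15)&0x1 = 0x1
kind:15 @ bit 0 → (0xf3b9>>0)&0x7fff = 0x73b9  ←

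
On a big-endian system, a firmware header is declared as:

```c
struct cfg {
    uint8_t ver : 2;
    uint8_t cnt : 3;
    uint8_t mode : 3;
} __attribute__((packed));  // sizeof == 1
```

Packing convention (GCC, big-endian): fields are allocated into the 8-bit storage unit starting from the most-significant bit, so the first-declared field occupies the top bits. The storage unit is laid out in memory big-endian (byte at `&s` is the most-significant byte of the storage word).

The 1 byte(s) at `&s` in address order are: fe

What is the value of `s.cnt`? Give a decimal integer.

[0]=0xfe (big-endian) → word 0xfe
ver:2 @ bit 6 → (0xfe>>6)&0x3 = 0x3
cnt:3 @ bit 3 → (0xfe>>3)&0x7 = 0x7  ←
mode:3 @ bit 0 → (0xfe>>0)&0x7 = 0x6

7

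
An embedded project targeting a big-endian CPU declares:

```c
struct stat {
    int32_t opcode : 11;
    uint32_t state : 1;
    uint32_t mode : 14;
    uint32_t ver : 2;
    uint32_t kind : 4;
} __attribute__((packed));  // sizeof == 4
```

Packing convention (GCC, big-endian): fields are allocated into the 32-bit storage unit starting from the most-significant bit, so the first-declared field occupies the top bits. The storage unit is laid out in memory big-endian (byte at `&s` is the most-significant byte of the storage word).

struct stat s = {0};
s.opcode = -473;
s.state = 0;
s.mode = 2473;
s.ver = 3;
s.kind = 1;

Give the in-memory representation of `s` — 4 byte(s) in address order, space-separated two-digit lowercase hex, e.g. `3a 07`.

opcode:11 = -473 → 0x627 << 21 → word 0xc4e00000
state:1 = 0 → 0x0 << 20 → word 0xc4e00000
mode:14 = 2473 → 0x9a9 << 6 → word 0xc4e26a40
ver:2 = 3 → 0x3 << 4 → word 0xc4e26a70
kind:4 = 1 → 0x1 << 0 → word 0xc4e26a71
word = 0xc4e26a71 → big-endian bytes:
  [0]=0xc4  [1]=0xe2  [2]=0x6a  [3]=0x71

c4 e2 6a 71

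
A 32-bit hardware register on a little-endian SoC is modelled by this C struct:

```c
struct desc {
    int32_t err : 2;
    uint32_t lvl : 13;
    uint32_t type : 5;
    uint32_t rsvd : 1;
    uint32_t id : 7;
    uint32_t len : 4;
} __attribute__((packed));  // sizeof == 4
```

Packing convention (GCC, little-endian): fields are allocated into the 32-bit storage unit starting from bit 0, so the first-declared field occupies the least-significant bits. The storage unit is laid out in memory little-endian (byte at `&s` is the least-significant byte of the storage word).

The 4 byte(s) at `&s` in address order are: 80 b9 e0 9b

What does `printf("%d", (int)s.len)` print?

[0]=0x80 [1]=0xb9 [2]=0xe0 [3]=0x9b (little-endian) → word 0x9be0b980
err [0+:2] = (word>>0) & 0x3 = 0
lvl [2+:13] = (word>>2) & 0x1fff = 3680
type [15+:5] = (word>>15) & 0x1f = 1
rsvd [20+:1] = (word>>20) & 0x1 = 0
id [21+:7] = (word>>21) & 0x7f = 95
len [28+:4] = (word>>28) & 0xf = 9  ←

9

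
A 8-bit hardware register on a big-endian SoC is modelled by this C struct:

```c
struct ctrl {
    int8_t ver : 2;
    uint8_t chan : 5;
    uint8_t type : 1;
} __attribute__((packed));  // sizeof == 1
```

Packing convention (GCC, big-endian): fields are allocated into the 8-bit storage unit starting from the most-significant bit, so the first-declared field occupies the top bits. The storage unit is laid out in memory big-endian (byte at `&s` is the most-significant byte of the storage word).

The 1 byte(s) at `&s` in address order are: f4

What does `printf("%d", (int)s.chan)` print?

26

[0]=0xf4 (big-endian) → word 0xf4
ver:2 @ bit 6 → (0xf4>>6)&0x3 = 0x3
chan:5 @ bit 1 → (0xf4>>1)&0x1f = 0x1a  ←
type:1 @ bit 0 → (0xf4>>0)&0x1 = 0x0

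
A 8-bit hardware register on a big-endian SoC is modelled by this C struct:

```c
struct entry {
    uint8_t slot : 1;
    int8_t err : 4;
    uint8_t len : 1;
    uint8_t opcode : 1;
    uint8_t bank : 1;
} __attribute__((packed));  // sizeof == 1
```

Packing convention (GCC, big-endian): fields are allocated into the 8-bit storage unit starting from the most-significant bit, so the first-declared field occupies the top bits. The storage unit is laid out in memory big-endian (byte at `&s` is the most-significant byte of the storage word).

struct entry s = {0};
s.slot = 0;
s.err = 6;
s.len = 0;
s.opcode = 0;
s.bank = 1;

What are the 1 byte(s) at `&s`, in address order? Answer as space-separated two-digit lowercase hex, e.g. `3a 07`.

31

slot:1 = 0 → 0x0 << 7 → word 0x00
err:4 = 6 → 0x6 << 3 → word 0x30
len:1 = 0 → 0x0 << 2 → word 0x30
opcode:1 = 0 → 0x0 << 1 → word 0x30
bank:1 = 1 → 0x1 << 0 → word 0x31
word = 0x31 → big-endian bytes:
  [0]=0x31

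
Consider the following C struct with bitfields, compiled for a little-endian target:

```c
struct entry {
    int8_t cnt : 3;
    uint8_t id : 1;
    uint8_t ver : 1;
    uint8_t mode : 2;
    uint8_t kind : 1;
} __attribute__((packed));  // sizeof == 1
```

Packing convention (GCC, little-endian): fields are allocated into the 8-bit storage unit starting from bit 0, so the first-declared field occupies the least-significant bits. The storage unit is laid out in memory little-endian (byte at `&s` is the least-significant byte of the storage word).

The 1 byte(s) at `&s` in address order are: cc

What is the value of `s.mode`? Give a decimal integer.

[0]=0xcc (little-endian) → word 0xcc
cnt:3 @ bit 0 → (0xcc>>0)&0x7 = 0x4
id:1 @ bit 3 → (0xcc>>3)&0x1 = 0x1
ver:1 @ bit 4 → (0xcc>>4)&0x1 = 0x0
mode:2 @ bit 5 → (0xcc>>5)&0x3 = 0x2  ←
kind:1 @ bit 7 → (0xcc>>7)&0x1 = 0x1

2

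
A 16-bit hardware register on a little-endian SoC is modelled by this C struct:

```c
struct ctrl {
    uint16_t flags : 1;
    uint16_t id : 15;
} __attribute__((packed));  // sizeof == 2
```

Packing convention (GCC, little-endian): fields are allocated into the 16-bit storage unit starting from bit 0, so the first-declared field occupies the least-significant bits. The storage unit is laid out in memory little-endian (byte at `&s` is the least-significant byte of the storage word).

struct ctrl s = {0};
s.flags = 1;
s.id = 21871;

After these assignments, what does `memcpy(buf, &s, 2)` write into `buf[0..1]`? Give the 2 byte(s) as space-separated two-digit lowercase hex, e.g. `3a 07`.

flags:1 = 1 → 0x1 << 0 → word 0x0001
id:15 = 21871 → 0x556f << 1 → word 0xaadf
word = 0xaadf → little-endian bytes:
  [0]=0xdf  [1]=0xaa

df aa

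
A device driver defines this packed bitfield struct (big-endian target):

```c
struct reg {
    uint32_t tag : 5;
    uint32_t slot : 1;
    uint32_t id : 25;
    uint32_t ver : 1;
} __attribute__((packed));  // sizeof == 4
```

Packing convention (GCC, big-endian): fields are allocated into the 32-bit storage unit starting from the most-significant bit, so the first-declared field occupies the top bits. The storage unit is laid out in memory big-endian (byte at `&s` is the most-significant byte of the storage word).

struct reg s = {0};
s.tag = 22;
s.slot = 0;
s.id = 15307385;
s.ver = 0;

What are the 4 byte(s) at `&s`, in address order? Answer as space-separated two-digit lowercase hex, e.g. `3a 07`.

[27+:5] tag=22 & 0x1f = 0x16; word=0xb0000000
[26+:1] slot=0 & 0x1 = 0x0; word=0xb0000000
[1+:25] id=15307385 & 0x1ffffff = 0xe99279; word=0xb1d324f2
[0+:1] ver=0 & 0x1 = 0x0; word=0xb1d324f2
word = 0xb1d324f2 → big-endian bytes:
  [0]=0xb1  [1]=0xd3  [2]=0x24  [3]=0xf2

b1 d3 24 f2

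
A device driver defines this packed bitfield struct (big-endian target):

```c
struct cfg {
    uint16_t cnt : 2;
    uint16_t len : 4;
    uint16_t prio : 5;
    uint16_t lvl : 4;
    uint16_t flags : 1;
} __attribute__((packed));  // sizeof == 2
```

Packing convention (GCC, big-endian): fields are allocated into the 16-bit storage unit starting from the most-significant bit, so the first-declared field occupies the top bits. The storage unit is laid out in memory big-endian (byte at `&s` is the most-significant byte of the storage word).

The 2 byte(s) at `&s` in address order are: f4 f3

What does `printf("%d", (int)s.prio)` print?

[0]=0xf4 [1]=0xf3 (big-endian) → word 0xf4f3
cnt:2 @ bit 14 → (0xf4f3>>14)&0x3 = 0x3
len:4 @ bit 10 → (0xf4f3>>10)&0xf = 0xd
prio:5 @ bit 5 → (0xf4f3>>5)&0x1f = 0x7  ←
lvl:4 @ bit 1 → (0xf4f3>>1)&0xf = 0x9
flags:1 @ bit 0 → (0xf4f3>>0)&0x1 = 0x1

7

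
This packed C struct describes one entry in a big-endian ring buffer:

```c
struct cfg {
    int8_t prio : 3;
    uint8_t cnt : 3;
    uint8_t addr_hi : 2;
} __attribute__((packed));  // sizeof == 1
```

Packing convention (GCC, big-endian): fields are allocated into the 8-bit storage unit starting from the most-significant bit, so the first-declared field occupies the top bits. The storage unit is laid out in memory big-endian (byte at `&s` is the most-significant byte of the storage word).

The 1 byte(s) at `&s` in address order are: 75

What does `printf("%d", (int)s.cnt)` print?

5

[0]=0x75 (big-endian) → word 0x75
prio:3 @ bit 5 → (0x75>>5)&0x7 = 0x3
cnt:3 @ bit 2 → (0x75>>2)&0x7 = 0x5  ←
addr_hi:2 @ bit 0 → (0x75>>0)&0x3 = 0x1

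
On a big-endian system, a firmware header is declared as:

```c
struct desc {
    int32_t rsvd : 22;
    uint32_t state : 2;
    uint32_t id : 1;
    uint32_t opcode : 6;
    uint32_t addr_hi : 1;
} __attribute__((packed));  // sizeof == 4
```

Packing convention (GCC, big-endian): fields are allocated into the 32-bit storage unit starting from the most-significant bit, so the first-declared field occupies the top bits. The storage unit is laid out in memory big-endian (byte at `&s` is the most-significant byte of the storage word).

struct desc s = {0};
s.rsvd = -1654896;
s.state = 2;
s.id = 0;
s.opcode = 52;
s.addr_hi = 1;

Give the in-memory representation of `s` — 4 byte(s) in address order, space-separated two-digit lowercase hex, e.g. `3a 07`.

9a fe 42 69

rsvd:22 = -1654896 → 0x26bf90 << 10 → word 0x9afe4000
state:2 = 2 → 0x2 << 8 → word 0x9afe4200
id:1 = 0 → 0x0 << 7 → word 0x9afe4200
opcode:6 = 52 → 0x34 << 1 → word 0x9afe4268
addr_hi:1 = 1 → 0x1 << 0 → word 0x9afe4269
word = 0x9afe4269 → big-endian bytes:
  [0]=0x9a  [1]=0xfe  [2]=0x42  [3]=0x69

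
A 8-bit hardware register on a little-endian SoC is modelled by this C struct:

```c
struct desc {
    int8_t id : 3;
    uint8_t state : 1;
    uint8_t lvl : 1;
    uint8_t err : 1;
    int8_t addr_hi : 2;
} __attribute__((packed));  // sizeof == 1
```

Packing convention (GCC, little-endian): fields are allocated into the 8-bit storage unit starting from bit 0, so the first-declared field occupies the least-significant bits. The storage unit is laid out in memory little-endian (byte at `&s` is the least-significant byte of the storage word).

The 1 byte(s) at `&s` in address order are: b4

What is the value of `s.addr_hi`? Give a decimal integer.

[0]=0xb4 (little-endian) → word 0xb4
id [0+:3] = (word>>0) & 0x7 = 4
state [3+:1] = (word>>3) & 0x1 = 0
lvl [4+:1] = (word>>4) & 0x1 = 1
err [5+:1] = (word>>5) & 0x1 = 1
addr_hi [6+:2] = (word>>6) & 0x3 = 2  ←
addr_hi signed 2b, MSB=1: 2 - 4 = -2

-2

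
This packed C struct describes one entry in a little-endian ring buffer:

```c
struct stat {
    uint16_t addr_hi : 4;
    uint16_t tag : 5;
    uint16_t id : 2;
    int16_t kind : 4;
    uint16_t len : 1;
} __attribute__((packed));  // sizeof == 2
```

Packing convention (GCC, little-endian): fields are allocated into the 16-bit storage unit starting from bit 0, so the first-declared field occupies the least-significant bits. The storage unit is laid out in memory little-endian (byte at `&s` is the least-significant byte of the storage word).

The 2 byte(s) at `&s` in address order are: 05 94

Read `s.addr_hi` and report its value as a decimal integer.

[0]=0x05 [1]=0x94 (little-endian) → word 0x9405
addr_hi:4 @ bit 0 → (0x9405>>0)&0xf = 0x5  ←
tag:5 @ bit 4 → (0x9405>>4)&0x1f = 0x0
id:2 @ bit 9 → (0x9405>>9)&0x3 = 0x2
kind:4 @ bit 11 → (0x9405>>11)&0xf = 0x2
len:1 @ bit 15 → (0x9405>>15)&0x1 = 0x1

5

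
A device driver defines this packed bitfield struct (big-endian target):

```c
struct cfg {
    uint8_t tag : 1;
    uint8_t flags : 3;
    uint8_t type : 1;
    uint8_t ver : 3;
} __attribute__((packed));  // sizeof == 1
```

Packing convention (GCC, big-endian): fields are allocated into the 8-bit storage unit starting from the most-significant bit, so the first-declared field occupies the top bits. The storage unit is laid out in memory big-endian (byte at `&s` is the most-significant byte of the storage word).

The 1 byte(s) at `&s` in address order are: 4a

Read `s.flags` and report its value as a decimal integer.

[0]=0x4a (big-endian) → word 0x4a
tag:1 @ bit 7 → (0x4a>>7)&0x1 = 0x0
flags:3 @ bit 4 → (0x4a>>4)&0x7 = 0x4  ←
type:1 @ bit 3 → (0x4a>>3)&0x1 = 0x1
ver:3 @ bit 0 → (0x4a>>0)&0x7 = 0x2

4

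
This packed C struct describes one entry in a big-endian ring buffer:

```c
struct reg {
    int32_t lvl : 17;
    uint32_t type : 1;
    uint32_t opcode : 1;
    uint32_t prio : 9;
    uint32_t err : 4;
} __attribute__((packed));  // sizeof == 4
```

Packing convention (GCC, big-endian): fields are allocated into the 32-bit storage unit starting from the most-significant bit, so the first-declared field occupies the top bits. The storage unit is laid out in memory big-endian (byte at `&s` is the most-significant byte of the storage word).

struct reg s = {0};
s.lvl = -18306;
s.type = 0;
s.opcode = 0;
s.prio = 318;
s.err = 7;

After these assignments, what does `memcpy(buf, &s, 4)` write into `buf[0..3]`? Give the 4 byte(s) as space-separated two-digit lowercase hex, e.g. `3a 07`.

lvl (17b) val=-18306 bits=0x1b87e at bit 15: 0xdc3f0000
type (1b) val=0 bits=0x0 at bit 14: 0xdc3f0000
opcode (1b) val=0 bits=0x0 at bit 13: 0xdc3f0000
prio (9b) val=318 bits=0x13e at bit 4: 0xdc3f13e0
err (4b) val=7 bits=0x7 at bit 0: 0xdc3f13e7
word = 0xdc3f13e7 → big-endian bytes:
  [0]=0xdc  [1]=0x3f  [2]=0x13  [3]=0xe7

dc 3f 13 e7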